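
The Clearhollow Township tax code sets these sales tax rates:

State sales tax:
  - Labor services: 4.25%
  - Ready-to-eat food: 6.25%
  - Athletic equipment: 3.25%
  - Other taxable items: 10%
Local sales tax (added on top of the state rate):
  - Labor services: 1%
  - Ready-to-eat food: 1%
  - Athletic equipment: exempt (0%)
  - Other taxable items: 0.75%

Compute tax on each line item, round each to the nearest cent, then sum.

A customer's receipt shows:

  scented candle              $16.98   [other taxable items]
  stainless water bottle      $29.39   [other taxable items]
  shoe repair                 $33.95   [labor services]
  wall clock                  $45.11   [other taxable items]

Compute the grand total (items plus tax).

Scented candle $16.98: other taxable items → 10% + 0.75% local = 10.75% → $1.83
Stainless water bottle $29.39: other taxable items → 10% + 0.75% local = 10.75% → $3.16
Shoe repair $33.95: labor services → 4.25% + 1% local = 5.25% → $1.78
Wall clock $45.11: other taxable items → 10% + 0.75% local = 10.75% → $4.85
Subtotal = $125.43; tax = $11.62; total due = $137.05

$137.05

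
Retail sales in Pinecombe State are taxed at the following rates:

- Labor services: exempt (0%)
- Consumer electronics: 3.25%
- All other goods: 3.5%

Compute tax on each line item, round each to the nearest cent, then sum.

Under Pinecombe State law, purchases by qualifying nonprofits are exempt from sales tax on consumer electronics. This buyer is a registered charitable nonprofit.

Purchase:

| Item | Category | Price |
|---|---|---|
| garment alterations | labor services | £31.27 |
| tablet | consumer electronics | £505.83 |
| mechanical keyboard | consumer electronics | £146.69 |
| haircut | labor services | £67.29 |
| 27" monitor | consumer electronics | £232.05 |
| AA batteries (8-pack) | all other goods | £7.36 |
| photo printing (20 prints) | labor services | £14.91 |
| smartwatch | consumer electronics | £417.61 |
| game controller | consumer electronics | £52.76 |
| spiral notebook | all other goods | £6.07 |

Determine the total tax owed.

£0.47

Garment alterations £31.27: labor services → 0% → £0.00
Tablet £505.83: consumer electronics, buyer-exempt → 0% → £0.00
Mechanical keyboard £146.69: consumer electronics, buyer-exempt → 0% → £0.00
Haircut £67.29: labor services → 0% → £0.00
27" monitor £232.05: consumer electronics, buyer-exempt → 0% → £0.00
AA batteries (8-pack) £7.36: all other goods → 3.5% → £0.26
Photo printing (20 prints) £14.91: labor services → 0% → £0.00
Smartwatch £417.61: consumer electronics, buyer-exempt → 0% → £0.00
Game controller £52.76: consumer electronics, buyer-exempt → 0% → £0.00
Spiral notebook £6.07: all other goods → 3.5% → £0.21
Total tax = £0.26 + £0.21 = £0.47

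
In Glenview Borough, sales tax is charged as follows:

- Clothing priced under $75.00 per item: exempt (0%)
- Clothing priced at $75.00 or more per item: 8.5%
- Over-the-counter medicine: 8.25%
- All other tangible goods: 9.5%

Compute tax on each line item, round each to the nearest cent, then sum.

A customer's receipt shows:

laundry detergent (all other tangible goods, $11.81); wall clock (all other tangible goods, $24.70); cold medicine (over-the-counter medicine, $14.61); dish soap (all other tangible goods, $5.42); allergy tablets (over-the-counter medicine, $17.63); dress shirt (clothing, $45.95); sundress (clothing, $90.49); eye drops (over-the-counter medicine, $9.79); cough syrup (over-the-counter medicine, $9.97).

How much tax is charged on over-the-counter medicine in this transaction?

$4.29

Cold medicine $14.61: over-the-counter medicine → 8.25% → $1.21
Allergy tablets $17.63: over-the-counter medicine → 8.25% → $1.45
Eye drops $9.79: over-the-counter medicine → 8.25% → $0.81
Cough syrup $9.97: over-the-counter medicine → 8.25% → $0.82
Tax on over-the-counter medicine = $1.21 + $1.45 + $0.81 + $0.82 = $4.29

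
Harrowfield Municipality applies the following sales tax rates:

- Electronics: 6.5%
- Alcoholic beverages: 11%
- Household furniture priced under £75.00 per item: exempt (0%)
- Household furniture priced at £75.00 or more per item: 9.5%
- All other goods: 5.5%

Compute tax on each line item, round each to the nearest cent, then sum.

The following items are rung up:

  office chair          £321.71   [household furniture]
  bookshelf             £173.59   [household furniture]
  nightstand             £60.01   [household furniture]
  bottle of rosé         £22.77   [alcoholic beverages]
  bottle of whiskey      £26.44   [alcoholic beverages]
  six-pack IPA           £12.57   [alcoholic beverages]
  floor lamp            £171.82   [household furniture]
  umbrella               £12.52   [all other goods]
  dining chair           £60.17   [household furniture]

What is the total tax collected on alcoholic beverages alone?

£6.79

Bottle of rosé £22.77: alcoholic beverages → 11% → £2.50
Bottle of whiskey £26.44: alcoholic beverages → 11% → £2.91
Six-pack IPA £12.57: alcoholic beverages → 11% → £1.38
Tax on alcoholic beverages = £2.50 + £2.91 + £1.38 = £6.79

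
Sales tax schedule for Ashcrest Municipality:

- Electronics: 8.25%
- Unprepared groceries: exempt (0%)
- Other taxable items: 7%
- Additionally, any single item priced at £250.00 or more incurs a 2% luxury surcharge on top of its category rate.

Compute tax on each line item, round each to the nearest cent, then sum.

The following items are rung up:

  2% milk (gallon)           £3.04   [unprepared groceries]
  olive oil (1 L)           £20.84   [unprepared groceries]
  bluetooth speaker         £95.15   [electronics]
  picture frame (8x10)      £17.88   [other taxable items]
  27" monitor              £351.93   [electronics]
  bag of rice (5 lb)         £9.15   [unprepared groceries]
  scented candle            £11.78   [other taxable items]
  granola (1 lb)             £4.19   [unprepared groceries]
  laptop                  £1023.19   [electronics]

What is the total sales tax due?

2% milk (gallon) £3.04: unprepared groceries → 0% → £0.00
Olive oil (1 L) £20.84: unprepared groceries → 0% → £0.00
Bluetooth speaker £95.15: electronics → 8.25% → £7.85
Picture frame (8x10) £17.88: other taxable items → 7% → £1.25
27" monitor £351.93: electronics → 8.25% + 2% surcharge = 10.25% → £36.07
Bag of rice (5 lb) £9.15: unprepared groceries → 0% → £0.00
Scented candle £11.78: other taxable items → 7% → £0.82
Granola (1 lb) £4.19: unprepared groceries → 0% → £0.00
Laptop £1023.19: electronics → 8.25% + 2% surcharge = 10.25% → £104.88
Total tax = £7.85 + £1.25 + £36.07 + £0.82 + £104.88 = £150.87

£150.87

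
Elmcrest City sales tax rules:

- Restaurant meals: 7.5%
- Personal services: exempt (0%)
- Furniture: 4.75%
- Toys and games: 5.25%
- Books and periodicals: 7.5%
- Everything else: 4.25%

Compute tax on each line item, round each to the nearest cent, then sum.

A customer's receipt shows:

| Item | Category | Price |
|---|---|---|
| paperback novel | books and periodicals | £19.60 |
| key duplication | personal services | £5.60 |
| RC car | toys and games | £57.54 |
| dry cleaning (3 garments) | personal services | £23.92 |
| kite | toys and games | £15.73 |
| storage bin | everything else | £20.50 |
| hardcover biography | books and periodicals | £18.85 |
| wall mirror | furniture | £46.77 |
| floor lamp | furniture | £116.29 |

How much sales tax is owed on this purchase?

Paperback novel £19.60: books and periodicals → 7.5% → £1.47
Key duplication £5.60: personal services → 0% → £0.00
RC car £57.54: toys and games → 5.25% → £3.02
Dry cleaning (3 garments) £23.92: personal services → 0% → £0.00
Kite £15.73: toys and games → 5.25% → £0.83
Storage bin £20.50: everything else → 4.25% → £0.87
Hardcover biography £18.85: books and periodicals → 7.5% → £1.41
Wall mirror £46.77: furniture → 4.75% → £2.22
Floor lamp £116.29: furniture → 4.75% → £5.52
Total tax = £1.47 + £3.02 + £0.83 + £0.87 + £1.41 + £2.22 + £5.52 = £15.34

£15.34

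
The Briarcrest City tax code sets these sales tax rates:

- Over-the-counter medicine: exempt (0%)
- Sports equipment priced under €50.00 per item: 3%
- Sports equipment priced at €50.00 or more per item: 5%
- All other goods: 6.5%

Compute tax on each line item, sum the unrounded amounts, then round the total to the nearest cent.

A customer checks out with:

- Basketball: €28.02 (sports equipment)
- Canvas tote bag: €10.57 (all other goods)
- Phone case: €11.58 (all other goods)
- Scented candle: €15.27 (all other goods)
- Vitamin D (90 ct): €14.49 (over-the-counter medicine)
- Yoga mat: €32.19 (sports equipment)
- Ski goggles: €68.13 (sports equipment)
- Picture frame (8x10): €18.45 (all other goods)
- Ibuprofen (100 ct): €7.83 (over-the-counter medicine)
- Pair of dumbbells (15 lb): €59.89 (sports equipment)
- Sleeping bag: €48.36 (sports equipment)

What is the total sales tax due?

Basketball €28.02: sports equipment, under €50.00 → 3% → €0.8406
Canvas tote bag €10.57: all other goods → 6.5% → €0.68705
Phone case €11.58: all other goods → 6.5% → €0.7527
Scented candle €15.27: all other goods → 6.5% → €0.99255
Vitamin D (90 ct) €14.49: over-the-counter medicine → 0% → €0.00
Yoga mat €32.19: sports equipment, under €50.00 → 3% → €0.9657
Ski goggles €68.13: sports equipment, €50.00 or more → 5% → €3.4065
Picture frame (8x10) €18.45: all other goods → 6.5% → €1.19925
Ibuprofen (100 ct) €7.83: over-the-counter medicine → 0% → €0.00
Pair of dumbbells (15 lb) €59.89: sports equipment, €50.00 or more → 5% → €2.9945
Sleeping bag €48.36: sports equipment, under €50.00 → 3% → €1.4508
Unrounded tax sum = €13.28965 → €13.29

€13.29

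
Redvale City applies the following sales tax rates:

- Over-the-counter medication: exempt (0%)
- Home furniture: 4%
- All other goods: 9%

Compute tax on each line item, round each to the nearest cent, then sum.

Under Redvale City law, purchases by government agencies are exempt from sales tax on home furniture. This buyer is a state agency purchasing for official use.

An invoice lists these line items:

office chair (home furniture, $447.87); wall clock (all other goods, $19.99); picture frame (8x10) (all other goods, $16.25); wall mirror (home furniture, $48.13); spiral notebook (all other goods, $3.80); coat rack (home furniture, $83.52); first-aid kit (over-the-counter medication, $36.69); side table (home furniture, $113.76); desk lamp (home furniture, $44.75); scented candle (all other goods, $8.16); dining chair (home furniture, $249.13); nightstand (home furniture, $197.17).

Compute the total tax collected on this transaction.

Office chair $447.87: home furniture, buyer-exempt → 0% → $0.00
Wall clock $19.99: all other goods → 9% → $1.80
Picture frame (8x10) $16.25: all other goods → 9% → $1.46
Wall mirror $48.13: home furniture, buyer-exempt → 0% → $0.00
Spiral notebook $3.80: all other goods → 9% → $0.34
Coat rack $83.52: home furniture, buyer-exempt → 0% → $0.00
First-aid kit $36.69: over-the-counter medication → 0% → $0.00
Side table $113.76: home furniture, buyer-exempt → 0% → $0.00
Desk lamp $44.75: home furniture, buyer-exempt → 0% → $0.00
Scented candle $8.16: all other goods → 9% → $0.73
Dining chair $249.13: home furniture, buyer-exempt → 0% → $0.00
Nightstand $197.17: home furniture, buyer-exempt → 0% → $0.00
Total tax = $1.80 + $1.46 + $0.34 + $0.73 = $4.33

$4.33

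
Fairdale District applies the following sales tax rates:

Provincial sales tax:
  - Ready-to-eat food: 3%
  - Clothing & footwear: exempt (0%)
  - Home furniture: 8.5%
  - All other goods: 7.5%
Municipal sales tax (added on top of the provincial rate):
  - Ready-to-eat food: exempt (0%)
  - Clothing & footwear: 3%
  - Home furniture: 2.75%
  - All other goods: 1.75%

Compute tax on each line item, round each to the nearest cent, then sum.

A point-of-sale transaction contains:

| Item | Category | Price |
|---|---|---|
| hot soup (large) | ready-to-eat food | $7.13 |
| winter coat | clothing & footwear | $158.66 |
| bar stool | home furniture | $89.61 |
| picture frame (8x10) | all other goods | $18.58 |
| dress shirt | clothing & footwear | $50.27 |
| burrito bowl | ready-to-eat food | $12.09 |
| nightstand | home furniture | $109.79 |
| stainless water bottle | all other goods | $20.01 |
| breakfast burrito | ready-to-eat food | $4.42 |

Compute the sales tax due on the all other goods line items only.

$3.57

Picture frame (8x10) $18.58: all other goods → 7.5% + 1.75% municipal = 9.25% → $1.72
Stainless water bottle $20.01: all other goods → 7.5% + 1.75% municipal = 9.25% → $1.85
Tax on all other goods = $1.72 + $1.85 = $3.57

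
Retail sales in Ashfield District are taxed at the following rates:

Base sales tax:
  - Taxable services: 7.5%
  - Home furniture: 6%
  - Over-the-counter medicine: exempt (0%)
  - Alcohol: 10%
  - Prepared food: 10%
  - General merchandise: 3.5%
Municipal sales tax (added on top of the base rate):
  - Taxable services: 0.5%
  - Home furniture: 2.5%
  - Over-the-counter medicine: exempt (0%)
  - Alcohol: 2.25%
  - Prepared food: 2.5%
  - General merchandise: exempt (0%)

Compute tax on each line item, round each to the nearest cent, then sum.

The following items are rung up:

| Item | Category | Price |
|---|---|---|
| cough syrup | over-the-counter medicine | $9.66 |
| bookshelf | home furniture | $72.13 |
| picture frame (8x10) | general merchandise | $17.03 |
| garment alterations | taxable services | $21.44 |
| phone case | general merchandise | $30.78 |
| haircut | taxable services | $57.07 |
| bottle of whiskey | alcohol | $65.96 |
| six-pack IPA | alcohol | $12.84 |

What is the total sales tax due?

$23.75

Cough syrup $9.66: over-the-counter medicine → 0% + 0% municipal = 0% → $0.00
Bookshelf $72.13: home furniture → 6% + 2.5% municipal = 8.5% → $6.13
Picture frame (8x10) $17.03: general merchandise → 3.5% + 0% municipal = 3.5% → $0.60
Garment alterations $21.44: taxable services → 7.5% + 0.5% municipal = 8% → $1.72
Phone case $30.78: general merchandise → 3.5% + 0% municipal = 3.5% → $1.08
Haircut $57.07: taxable services → 7.5% + 0.5% municipal = 8% → $4.57
Bottle of whiskey $65.96: alcohol → 10% + 2.25% municipal = 12.25% → $8.08
Six-pack IPA $12.84: alcohol → 10% + 2.25% municipal = 12.25% → $1.57
Total tax = $6.13 + $0.60 + $1.72 + $1.08 + $4.57 + $8.08 + $1.57 = $23.75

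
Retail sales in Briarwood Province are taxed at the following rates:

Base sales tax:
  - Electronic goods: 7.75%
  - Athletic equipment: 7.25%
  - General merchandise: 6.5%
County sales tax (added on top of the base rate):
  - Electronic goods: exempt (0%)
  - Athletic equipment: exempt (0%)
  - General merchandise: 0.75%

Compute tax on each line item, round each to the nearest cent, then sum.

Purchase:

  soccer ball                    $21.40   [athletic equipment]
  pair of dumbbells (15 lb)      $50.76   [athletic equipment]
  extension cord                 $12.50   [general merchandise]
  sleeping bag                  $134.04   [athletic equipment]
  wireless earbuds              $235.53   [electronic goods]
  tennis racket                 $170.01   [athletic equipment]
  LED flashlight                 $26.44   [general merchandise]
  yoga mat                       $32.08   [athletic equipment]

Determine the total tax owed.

$50.69

Soccer ball $21.40: athletic equipment → 7.25% + 0% county = 7.25% → $1.55
Pair of dumbbells (15 lb) $50.76: athletic equipment → 7.25% + 0% county = 7.25% → $3.68
Extension cord $12.50: general merchandise → 6.5% + 0.75% county = 7.25% → $0.91
Sleeping bag $134.04: athletic equipment → 7.25% + 0% county = 7.25% → $9.72
Wireless earbuds $235.53: electronic goods → 7.75% + 0% county = 7.75% → $18.25
Tennis racket $170.01: athletic equipment → 7.25% + 0% county = 7.25% → $12.33
LED flashlight $26.44: general merchandise → 6.5% + 0.75% county = 7.25% → $1.92
Yoga mat $32.08: athletic equipment → 7.25% + 0% county = 7.25% → $2.33
Total tax = $1.55 + $3.68 + $0.91 + $9.72 + $18.25 + $12.33 + $1.92 + $2.33 = $50.69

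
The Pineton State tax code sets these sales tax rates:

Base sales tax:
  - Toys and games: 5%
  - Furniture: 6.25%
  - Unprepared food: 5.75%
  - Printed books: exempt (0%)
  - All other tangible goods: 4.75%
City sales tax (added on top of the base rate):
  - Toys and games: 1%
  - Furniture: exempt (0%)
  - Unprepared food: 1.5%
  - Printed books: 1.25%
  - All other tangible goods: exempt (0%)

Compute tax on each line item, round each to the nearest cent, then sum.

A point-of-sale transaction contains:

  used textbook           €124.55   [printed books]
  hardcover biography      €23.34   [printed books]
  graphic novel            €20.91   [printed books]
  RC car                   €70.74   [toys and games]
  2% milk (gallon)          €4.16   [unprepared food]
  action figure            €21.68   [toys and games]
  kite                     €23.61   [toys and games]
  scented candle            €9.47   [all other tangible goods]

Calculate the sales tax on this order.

Used textbook €124.55: printed books → 0% + 1.25% city = 1.25% → €1.56
Hardcover biography €23.34: printed books → 0% + 1.25% city = 1.25% → €0.29
Graphic novel €20.91: printed books → 0% + 1.25% city = 1.25% → €0.26
RC car €70.74: toys and games → 5% + 1% city = 6% → €4.24
2% milk (gallon) €4.16: unprepared food → 5.75% + 1.5% city = 7.25% → €0.30
Action figure €21.68: toys and games → 5% + 1% city = 6% → €1.30
Kite €23.61: toys and games → 5% + 1% city = 6% → €1.42
Scented candle €9.47: all other tangible goods → 4.75% + 0% city = 4.75% → €0.45
Total tax = €1.56 + €0.29 + €0.26 + €4.24 + €0.30 + €1.30 + €1.42 + €0.45 = €9.82

€9.82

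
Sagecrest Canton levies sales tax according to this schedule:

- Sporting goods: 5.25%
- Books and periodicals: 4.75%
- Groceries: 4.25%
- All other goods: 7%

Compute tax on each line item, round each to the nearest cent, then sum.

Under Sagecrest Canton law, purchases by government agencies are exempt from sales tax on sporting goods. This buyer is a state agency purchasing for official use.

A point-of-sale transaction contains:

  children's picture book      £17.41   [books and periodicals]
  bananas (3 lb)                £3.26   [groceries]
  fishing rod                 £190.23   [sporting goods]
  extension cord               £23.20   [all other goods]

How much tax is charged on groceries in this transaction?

£0.14

Bananas (3 lb) £3.26: groceries → 4.25% → £0.14
Tax on groceries = £0.14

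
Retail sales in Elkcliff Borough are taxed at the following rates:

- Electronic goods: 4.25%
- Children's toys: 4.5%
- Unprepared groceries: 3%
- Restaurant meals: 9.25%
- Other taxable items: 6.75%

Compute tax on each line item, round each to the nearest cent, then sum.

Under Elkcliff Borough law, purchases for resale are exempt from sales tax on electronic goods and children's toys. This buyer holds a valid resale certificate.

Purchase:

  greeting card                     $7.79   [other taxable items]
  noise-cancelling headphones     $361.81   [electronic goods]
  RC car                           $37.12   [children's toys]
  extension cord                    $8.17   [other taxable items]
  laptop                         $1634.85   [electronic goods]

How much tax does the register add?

Greeting card $7.79: other taxable items → 6.75% → $0.53
Noise-cancelling headphones $361.81: electronic goods, buyer-exempt → 0% → $0.00
RC car $37.12: children's toys, buyer-exempt → 0% → $0.00
Extension cord $8.17: other taxable items → 6.75% → $0.55
Laptop $1634.85: electronic goods, buyer-exempt → 0% → $0.00
Total tax = $0.53 + $0.55 = $1.08

$1.08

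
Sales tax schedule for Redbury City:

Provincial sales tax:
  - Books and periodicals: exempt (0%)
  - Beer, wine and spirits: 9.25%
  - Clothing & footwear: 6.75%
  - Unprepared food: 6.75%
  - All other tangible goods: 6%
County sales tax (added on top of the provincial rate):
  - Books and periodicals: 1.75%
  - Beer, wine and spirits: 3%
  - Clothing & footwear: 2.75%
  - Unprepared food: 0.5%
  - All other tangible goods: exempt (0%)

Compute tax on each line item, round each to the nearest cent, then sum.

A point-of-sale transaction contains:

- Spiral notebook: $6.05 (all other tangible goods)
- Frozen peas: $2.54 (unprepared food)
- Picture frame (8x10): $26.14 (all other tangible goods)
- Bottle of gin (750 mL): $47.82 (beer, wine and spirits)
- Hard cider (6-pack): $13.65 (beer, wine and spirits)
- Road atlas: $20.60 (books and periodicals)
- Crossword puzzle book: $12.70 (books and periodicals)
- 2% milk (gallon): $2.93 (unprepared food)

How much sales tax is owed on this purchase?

$10.43

Spiral notebook $6.05: all other tangible goods → 6% + 0% county = 6% → $0.36
Frozen peas $2.54: unprepared food → 6.75% + 0.5% county = 7.25% → $0.18
Picture frame (8x10) $26.14: all other tangible goods → 6% + 0% county = 6% → $1.57
Bottle of gin (750 mL) $47.82: beer, wine and spirits → 9.25% + 3% county = 12.25% → $5.86
Hard cider (6-pack) $13.65: beer, wine and spirits → 9.25% + 3% county = 12.25% → $1.67
Road atlas $20.60: books and periodicals → 0% + 1.75% county = 1.75% → $0.36
Crossword puzzle book $12.70: books and periodicals → 0% + 1.75% county = 1.75% → $0.22
2% milk (gallon) $2.93: unprepared food → 6.75% + 0.5% county = 7.25% → $0.21
Total tax = $0.36 + $0.18 + $1.57 + $5.86 + $1.67 + $0.36 + $0.22 + $0.21 = $10.43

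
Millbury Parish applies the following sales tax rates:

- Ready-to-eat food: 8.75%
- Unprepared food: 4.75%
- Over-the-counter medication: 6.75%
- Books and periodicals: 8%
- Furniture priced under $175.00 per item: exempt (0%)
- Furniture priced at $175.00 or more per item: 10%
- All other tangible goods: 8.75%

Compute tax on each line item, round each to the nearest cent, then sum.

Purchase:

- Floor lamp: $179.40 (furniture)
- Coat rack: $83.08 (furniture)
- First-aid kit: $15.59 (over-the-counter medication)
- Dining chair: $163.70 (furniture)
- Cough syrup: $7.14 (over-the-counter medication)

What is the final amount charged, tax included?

Floor lamp $179.40: furniture, $175.00 or more → 10% → $17.94
Coat rack $83.08: furniture, under $175.00 → 0% → $0.00
First-aid kit $15.59: over-the-counter medication → 6.75% → $1.05
Dining chair $163.70: furniture, under $175.00 → 0% → $0.00
Cough syrup $7.14: over-the-counter medication → 6.75% → $0.48
Subtotal = $448.91; tax = $19.47; total due = $468.38

$468.38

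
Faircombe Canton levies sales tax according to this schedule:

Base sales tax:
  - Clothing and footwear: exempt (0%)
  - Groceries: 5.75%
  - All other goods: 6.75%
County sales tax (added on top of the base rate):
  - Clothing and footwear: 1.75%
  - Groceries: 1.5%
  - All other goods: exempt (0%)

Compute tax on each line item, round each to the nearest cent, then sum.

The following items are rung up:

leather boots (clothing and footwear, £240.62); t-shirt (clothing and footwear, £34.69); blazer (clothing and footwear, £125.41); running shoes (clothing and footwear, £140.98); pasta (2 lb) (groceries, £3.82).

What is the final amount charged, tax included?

£555.28

Leather boots £240.62: clothing and footwear → 0% + 1.75% county = 1.75% → £4.21
T-shirt £34.69: clothing and footwear → 0% + 1.75% county = 1.75% → £0.61
Blazer £125.41: clothing and footwear → 0% + 1.75% county = 1.75% → £2.19
Running shoes £140.98: clothing and footwear → 0% + 1.75% county = 1.75% → £2.47
Pasta (2 lb) £3.82: groceries → 5.75% + 1.5% county = 7.25% → £0.28
Subtotal = £545.52; tax = £9.76; total due = £555.28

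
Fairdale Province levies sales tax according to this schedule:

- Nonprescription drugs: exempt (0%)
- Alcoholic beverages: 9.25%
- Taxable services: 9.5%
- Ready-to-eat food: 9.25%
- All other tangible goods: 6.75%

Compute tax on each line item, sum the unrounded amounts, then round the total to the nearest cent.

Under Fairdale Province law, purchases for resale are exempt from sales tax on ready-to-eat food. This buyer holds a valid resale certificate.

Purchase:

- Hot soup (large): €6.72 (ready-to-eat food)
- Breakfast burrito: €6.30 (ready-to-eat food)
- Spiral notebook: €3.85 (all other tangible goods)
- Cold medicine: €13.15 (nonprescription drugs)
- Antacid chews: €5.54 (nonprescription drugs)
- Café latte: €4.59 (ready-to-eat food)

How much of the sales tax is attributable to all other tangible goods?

Spiral notebook €3.85: all other tangible goods → 6.75% → €0.259875
Tax on all other tangible goods: unrounded sum = €0.259875 → €0.26

€0.26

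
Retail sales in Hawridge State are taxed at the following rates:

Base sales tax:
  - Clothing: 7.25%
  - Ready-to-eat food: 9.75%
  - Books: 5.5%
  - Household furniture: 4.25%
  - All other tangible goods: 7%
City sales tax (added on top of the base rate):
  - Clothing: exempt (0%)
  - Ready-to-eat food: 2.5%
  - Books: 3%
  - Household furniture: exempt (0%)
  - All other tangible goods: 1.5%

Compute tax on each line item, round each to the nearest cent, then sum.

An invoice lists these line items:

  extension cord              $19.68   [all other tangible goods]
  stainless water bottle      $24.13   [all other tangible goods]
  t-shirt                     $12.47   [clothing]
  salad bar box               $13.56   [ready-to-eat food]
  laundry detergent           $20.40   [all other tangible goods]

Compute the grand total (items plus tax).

Extension cord $19.68: all other tangible goods → 7% + 1.5% city = 8.5% → $1.67
Stainless water bottle $24.13: all other tangible goods → 7% + 1.5% city = 8.5% → $2.05
T-shirt $12.47: clothing → 7.25% + 0% city = 7.25% → $0.90
Salad bar box $13.56: ready-to-eat food → 9.75% + 2.5% city = 12.25% → $1.66
Laundry detergent $20.40: all other tangible goods → 7% + 1.5% city = 8.5% → $1.73
Subtotal = $90.24; tax = $8.01; total due = $98.25

$98.25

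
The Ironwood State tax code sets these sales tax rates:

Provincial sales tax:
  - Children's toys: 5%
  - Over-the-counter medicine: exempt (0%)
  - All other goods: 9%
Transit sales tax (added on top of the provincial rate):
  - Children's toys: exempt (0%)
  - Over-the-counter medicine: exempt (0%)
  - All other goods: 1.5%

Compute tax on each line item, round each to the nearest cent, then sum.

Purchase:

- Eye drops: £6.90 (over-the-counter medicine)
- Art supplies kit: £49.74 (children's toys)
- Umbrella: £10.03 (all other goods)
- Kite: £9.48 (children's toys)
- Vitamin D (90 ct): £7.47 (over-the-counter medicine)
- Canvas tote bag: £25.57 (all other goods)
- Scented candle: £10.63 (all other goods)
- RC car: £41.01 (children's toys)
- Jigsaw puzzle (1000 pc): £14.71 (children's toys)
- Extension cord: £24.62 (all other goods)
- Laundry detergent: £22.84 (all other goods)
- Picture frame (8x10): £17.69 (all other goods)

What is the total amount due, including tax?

Eye drops £6.90: over-the-counter medicine → 0% + 0% transit = 0% → £0.00
Art supplies kit £49.74: children's toys → 5% + 0% transit = 5% → £2.49
Umbrella £10.03: all other goods → 9% + 1.5% transit = 10.5% → £1.05
Kite £9.48: children's toys → 5% + 0% transit = 5% → £0.47
Vitamin D (90 ct) £7.47: over-the-counter medicine → 0% + 0% transit = 0% → £0.00
Canvas tote bag £25.57: all other goods → 9% + 1.5% transit = 10.5% → £2.68
Scented candle £10.63: all other goods → 9% + 1.5% transit = 10.5% → £1.12
RC car £41.01: children's toys → 5% + 0% transit = 5% → £2.05
Jigsaw puzzle (1000 pc) £14.71: children's toys → 5% + 0% transit = 5% → £0.74
Extension cord £24.62: all other goods → 9% + 1.5% transit = 10.5% → £2.59
Laundry detergent £22.84: all other goods → 9% + 1.5% transit = 10.5% → £2.40
Picture frame (8x10) £17.69: all other goods → 9% + 1.5% transit = 10.5% → £1.86
Subtotal = £240.69; tax = £17.45; total due = £258.14

£258.14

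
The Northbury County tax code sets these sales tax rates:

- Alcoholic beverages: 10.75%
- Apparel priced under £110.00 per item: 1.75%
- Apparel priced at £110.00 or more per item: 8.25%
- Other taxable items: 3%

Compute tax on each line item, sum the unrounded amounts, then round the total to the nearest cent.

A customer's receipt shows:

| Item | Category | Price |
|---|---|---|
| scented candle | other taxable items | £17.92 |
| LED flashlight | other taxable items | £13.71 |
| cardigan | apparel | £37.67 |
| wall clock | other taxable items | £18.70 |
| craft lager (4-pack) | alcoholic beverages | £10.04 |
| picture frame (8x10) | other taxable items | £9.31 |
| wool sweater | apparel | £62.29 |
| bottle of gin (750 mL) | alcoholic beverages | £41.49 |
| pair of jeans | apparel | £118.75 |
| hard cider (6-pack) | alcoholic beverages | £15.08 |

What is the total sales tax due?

£20.50

Scented candle £17.92: other taxable items → 3% → £0.5376
LED flashlight £13.71: other taxable items → 3% → £0.4113
Cardigan £37.67: apparel, under £110.00 → 1.75% → £0.659225
Wall clock £18.70: other taxable items → 3% → £0.561
Craft lager (4-pack) £10.04: alcoholic beverages → 10.75% → £1.0793
Picture frame (8x10) £9.31: other taxable items → 3% → £0.2793
Wool sweater £62.29: apparel, under £110.00 → 1.75% → £1.090075
Bottle of gin (750 mL) £41.49: alcoholic beverages → 10.75% → £4.460175
Pair of jeans £118.75: apparel, £110.00 or more → 8.25% → £9.796875
Hard cider (6-pack) £15.08: alcoholic beverages → 10.75% → £1.6211
Unrounded tax sum = £20.49595 → £20.50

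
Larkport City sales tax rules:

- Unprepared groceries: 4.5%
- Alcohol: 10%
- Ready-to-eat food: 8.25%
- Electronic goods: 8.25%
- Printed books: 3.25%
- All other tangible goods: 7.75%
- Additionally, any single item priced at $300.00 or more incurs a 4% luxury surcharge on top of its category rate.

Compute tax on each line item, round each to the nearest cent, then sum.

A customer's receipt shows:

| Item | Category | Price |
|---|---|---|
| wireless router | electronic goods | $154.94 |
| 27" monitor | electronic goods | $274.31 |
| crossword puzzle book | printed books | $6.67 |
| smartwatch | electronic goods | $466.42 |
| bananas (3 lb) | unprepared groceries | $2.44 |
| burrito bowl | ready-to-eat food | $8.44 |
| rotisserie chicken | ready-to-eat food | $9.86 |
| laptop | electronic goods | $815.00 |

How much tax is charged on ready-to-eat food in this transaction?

$1.51

Burrito bowl $8.44: ready-to-eat food → 8.25% → $0.70
Rotisserie chicken $9.86: ready-to-eat food → 8.25% → $0.81
Tax on ready-to-eat food = $0.70 + $0.81 = $1.51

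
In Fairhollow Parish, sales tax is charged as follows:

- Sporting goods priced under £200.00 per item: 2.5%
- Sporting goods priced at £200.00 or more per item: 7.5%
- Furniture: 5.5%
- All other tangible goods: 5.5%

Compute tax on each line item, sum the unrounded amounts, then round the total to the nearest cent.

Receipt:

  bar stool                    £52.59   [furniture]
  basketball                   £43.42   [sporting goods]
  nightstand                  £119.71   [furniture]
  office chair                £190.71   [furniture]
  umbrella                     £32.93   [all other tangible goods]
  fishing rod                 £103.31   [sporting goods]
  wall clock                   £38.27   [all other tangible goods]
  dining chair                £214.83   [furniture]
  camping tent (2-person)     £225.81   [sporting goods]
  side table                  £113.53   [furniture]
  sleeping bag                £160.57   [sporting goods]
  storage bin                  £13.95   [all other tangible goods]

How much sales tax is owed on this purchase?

£67.33

Bar stool £52.59: furniture → 5.5% → £2.89245
Basketball £43.42: sporting goods, under £200.00 → 2.5% → £1.0855
Nightstand £119.71: furniture → 5.5% → £6.58405
Office chair £190.71: furniture → 5.5% → £10.48905
Umbrella £32.93: all other tangible goods → 5.5% → £1.81115
Fishing rod £103.31: sporting goods, under £200.00 → 2.5% → £2.58275
Wall clock £38.27: all other tangible goods → 5.5% → £2.10485
Dining chair £214.83: furniture → 5.5% → £11.81565
Camping tent (2-person) £225.81: sporting goods, £200.00 or more → 7.5% → £16.93575
Side table £113.53: furniture → 5.5% → £6.24415
Sleeping bag £160.57: sporting goods, under £200.00 → 2.5% → £4.01425
Storage bin £13.95: all other tangible goods → 5.5% → £0.76725
Unrounded tax sum = £67.32685 → £67.33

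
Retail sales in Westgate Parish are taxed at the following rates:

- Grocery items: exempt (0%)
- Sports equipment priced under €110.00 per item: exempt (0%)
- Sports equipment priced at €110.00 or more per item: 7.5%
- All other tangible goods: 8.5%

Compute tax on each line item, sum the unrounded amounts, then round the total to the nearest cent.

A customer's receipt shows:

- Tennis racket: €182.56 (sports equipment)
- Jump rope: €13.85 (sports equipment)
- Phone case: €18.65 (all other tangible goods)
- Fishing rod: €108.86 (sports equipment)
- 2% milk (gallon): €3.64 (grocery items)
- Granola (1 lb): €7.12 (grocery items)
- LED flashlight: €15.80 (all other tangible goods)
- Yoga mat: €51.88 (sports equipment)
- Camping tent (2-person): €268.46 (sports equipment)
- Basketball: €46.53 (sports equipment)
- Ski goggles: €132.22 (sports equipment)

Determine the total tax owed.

€46.67

Tennis racket €182.56: sports equipment, €110.00 or more → 7.5% → €13.692
Jump rope €13.85: sports equipment, under €110.00 → 0% → €0.00
Phone case €18.65: all other tangible goods → 8.5% → €1.58525
Fishing rod €108.86: sports equipment, under €110.00 → 0% → €0.00
2% milk (gallon) €3.64: grocery items → 0% → €0.00
Granola (1 lb) €7.12: grocery items → 0% → €0.00
LED flashlight €15.80: all other tangible goods → 8.5% → €1.343
Yoga mat €51.88: sports equipment, under €110.00 → 0% → €0.00
Camping tent (2-person) €268.46: sports equipment, €110.00 or more → 7.5% → €20.1345
Basketball €46.53: sports equipment, under €110.00 → 0% → €0.00
Ski goggles €132.22: sports equipment, €110.00 or more → 7.5% → €9.9165
Unrounded tax sum = €46.67125 → €46.67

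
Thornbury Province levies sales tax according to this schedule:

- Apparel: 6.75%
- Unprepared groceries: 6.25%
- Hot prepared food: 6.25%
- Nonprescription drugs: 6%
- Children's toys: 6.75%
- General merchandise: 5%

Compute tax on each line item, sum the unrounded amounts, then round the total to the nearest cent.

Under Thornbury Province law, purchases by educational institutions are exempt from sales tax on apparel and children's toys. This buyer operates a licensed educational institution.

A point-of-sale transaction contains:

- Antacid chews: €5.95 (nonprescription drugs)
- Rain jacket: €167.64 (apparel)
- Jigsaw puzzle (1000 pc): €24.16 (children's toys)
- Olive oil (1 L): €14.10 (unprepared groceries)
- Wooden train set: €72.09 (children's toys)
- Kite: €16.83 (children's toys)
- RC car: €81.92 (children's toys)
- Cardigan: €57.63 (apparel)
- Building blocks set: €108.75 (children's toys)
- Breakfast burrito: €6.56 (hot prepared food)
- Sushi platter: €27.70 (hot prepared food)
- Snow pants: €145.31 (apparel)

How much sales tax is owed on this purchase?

€3.38

Antacid chews €5.95: nonprescription drugs → 6% → €0.357
Rain jacket €167.64: apparel, buyer-exempt → 0% → €0.00
Jigsaw puzzle (1000 pc) €24.16: children's toys, buyer-exempt → 0% → €0.00
Olive oil (1 L) €14.10: unprepared groceries → 6.25% → €0.88125
Wooden train set €72.09: children's toys, buyer-exempt → 0% → €0.00
Kite €16.83: children's toys, buyer-exempt → 0% → €0.00
RC car €81.92: children's toys, buyer-exempt → 0% → €0.00
Cardigan €57.63: apparel, buyer-exempt → 0% → €0.00
Building blocks set €108.75: children's toys, buyer-exempt → 0% → €0.00
Breakfast burrito €6.56: hot prepared food → 6.25% → €0.41
Sushi platter €27.70: hot prepared food → 6.25% → €1.73125
Snow pants €145.31: apparel, buyer-exempt → 0% → €0.00
Unrounded tax sum = €3.3795 → €3.38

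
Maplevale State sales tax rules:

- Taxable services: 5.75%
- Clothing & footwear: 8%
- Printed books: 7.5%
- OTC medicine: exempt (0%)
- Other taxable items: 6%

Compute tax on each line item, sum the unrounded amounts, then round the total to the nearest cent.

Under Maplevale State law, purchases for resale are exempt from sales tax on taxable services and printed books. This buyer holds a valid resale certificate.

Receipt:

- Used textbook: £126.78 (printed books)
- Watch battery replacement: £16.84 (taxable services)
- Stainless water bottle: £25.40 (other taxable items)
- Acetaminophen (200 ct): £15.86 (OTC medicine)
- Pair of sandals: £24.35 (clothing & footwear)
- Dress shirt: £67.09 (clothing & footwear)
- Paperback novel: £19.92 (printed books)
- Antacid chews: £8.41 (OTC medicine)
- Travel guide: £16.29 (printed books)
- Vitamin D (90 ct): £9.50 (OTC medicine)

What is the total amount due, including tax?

£339.28

Used textbook £126.78: printed books, buyer-exempt → 0% → £0.00
Watch battery replacement £16.84: taxable services, buyer-exempt → 0% → £0.00
Stainless water bottle £25.40: other taxable items → 6% → £1.524
Acetaminophen (200 ct) £15.86: OTC medicine → 0% → £0.00
Pair of sandals £24.35: clothing & footwear → 8% → £1.948
Dress shirt £67.09: clothing & footwear → 8% → £5.3672
Paperback novel £19.92: printed books, buyer-exempt → 0% → £0.00
Antacid chews £8.41: OTC medicine → 0% → £0.00
Travel guide £16.29: printed books, buyer-exempt → 0% → £0.00
Vitamin D (90 ct) £9.50: OTC medicine → 0% → £0.00
Subtotal = £330.44; unrounded tax = £8.8392 → £8.84; total due = £339.28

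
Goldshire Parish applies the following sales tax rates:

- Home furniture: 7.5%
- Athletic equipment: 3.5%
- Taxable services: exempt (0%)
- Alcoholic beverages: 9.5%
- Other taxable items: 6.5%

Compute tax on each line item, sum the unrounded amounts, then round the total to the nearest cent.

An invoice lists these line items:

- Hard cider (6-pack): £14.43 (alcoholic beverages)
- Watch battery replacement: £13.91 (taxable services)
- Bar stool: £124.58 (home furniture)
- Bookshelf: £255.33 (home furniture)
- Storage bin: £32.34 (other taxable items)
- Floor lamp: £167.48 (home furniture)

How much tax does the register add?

£44.53

Hard cider (6-pack) £14.43: alcoholic beverages → 9.5% → £1.37085
Watch battery replacement £13.91: taxable services → 0% → £0.00
Bar stool £124.58: home furniture → 7.5% → £9.3435
Bookshelf £255.33: home furniture → 7.5% → £19.14975
Storage bin £32.34: other taxable items → 6.5% → £2.1021
Floor lamp £167.48: home furniture → 7.5% → £12.561
Unrounded tax sum = £44.5272 → £44.53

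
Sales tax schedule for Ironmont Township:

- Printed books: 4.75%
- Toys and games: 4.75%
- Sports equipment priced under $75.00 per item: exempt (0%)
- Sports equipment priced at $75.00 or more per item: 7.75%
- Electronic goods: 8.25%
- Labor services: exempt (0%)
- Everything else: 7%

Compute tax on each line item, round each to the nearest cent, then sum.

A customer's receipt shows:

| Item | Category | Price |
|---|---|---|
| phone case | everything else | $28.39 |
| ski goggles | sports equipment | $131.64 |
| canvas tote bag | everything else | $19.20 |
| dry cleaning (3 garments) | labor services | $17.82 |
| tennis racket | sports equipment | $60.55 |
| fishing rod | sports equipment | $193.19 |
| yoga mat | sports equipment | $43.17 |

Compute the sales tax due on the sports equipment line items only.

Ski goggles $131.64: sports equipment, $75.00 or more → 7.75% → $10.20
Tennis racket $60.55: sports equipment, under $75.00 → 0% → $0.00
Fishing rod $193.19: sports equipment, $75.00 or more → 7.75% → $14.97
Yoga mat $43.17: sports equipment, under $75.00 → 0% → $0.00
Tax on sports equipment = $10.20 + $0.00 + $14.97 + $0.00 = $25.17

$25.17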